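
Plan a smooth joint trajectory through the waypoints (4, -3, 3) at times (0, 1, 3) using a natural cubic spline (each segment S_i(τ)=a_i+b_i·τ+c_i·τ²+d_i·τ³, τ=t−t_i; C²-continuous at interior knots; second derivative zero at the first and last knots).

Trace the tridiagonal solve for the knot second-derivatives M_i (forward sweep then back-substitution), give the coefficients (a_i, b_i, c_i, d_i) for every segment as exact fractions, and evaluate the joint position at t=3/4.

  seg 0: a=4 b=-26/3 c=0 d=5/3
  seg 1: a=-3 b=-11/3 c=5 d=-5/6
S(3/4) = -115/64

Δ: Δ0=-7, Δ1=3
row 1: diag=6, rhs=60; c'=1/3, d'=10
back: M1=10
M: M0=0, M1=10, M2=0
seg 0: a=4, c=M0/2=0, d=(M1−M0)/(6·1)=5/3, b=Δ0−h0·(2M0+M1)/6=-26/3
seg 1: a=-3, c=M1/2=5, d=(M2−M1)/(6·2)=-5/6, b=Δ1−h1·(2M1+M2)/6=-11/3
t_q=3/4 → seg 0, τ=3/4; S=4+-26/3·τ+0·τ²+5/3·τ³=-115/64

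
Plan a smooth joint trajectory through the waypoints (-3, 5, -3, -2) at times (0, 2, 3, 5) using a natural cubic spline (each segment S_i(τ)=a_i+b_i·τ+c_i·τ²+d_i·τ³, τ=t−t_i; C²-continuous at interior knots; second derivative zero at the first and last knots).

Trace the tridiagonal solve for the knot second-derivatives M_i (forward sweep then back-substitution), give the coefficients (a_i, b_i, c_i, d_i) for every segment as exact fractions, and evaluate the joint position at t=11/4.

  seg 0: a=-3 b=43/5 c=0 d=-23/20
  seg 1: a=5 b=-26/5 c=-69/10 d=41/10
  seg 2: a=-3 b=-67/10 c=27/5 d=-9/10
S(11/4) = -673/640

Δ: Δ0=4, Δ1=-8, Δ2=1/2
row 1: diag=6, rhs=-72; c'=1/6, d'=-12
row 2: denom=6−1·1/6=35/6; d'=(51−1·-12)/(35/6)=54/5
back: M2=54/5
back: M1=-12−1/6·54/5=-69/5
M: M0=0, M1=-69/5, M2=54/5, M3=0
seg 0: a=-3, c=M0/2=0, d=(M1−M0)/(6·2)=-23/20, b=Δ0−h0·(2M0+M1)/6=43/5
seg 1: a=5, c=M1/2=-69/10, d=(M2−M1)/(6·1)=41/10, b=Δ1−h1·(2M1+M2)/6=-26/5
seg 2: a=-3, c=M2/2=27/5, d=(M3−M2)/(6·2)=-9/10, b=Δ2−h2·(2M2+M3)/6=-67/10
t_q=11/4 → seg 1, τ=3/4; S=5+-26/5·τ+-69/10·τ²+41/10·τ³=-673/640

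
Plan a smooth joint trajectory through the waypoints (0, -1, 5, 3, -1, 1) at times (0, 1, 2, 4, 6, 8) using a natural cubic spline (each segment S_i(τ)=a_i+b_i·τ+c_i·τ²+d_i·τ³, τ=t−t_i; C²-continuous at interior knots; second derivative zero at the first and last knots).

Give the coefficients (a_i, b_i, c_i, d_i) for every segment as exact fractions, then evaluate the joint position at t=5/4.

Δ: Δ0=-1, Δ1=6, Δ2=-1, Δ3=-2, Δ4=1
row 1: diag=4, rhs=42; c'=1/4, d'=21/2
row 2: denom=6−1·1/4=23/4; d'=(-42−1·21/2)/(23/4)=-210/23
row 3: denom=8−2·8/23=168/23; d'=(-6−2·-210/23)/(168/23)=47/28
row 4: denom=8−2·23/84=313/42; d'=(18−2·47/28)/(313/42)=615/313
back: M4=615/313
back: M3=47/28−23/84·615/313=357/313
back: M2=-210/23−8/23·357/313=-2982/313
back: M1=21/2−1/4·-2982/313=4032/313
M: M0=0, M1=4032/313, M2=-2982/313, M3=357/313, M4=615/313, M5=0
seg 0: a=0, c=M0/2=0, d=(M1−M0)/(6·1)=672/313, b=Δ0−h0·(2M0+M1)/6=-985/313
seg 1: a=-1, c=M1/2=2016/313, d=(M2−M1)/(6·1)=-1169/313, b=Δ1−h1·(2M1+M2)/6=1031/313
seg 2: a=5, c=M2/2=-1491/313, d=(M3−M2)/(6·2)=1113/1252, b=Δ2−h2·(2M2+M3)/6=1556/313
seg 3: a=3, c=M3/2=357/626, d=(M4−M3)/(6·2)=43/626, b=Δ3−h3·(2M3+M4)/6=-1069/313
seg 4: a=-1, c=M4/2=615/626, d=(M5−M4)/(6·2)=-205/1252, b=Δ4−h4·(2M4+M5)/6=-97/313
t_q=5/4 → seg 1, τ=1/4; S=-1+1031/313·τ+2016/313·τ²+-1169/313·τ³=3359/20032

  seg 0: a=0 b=-985/313 c=0 d=672/313
  seg 1: a=-1 b=1031/313 c=2016/313 d=-1169/313
  seg 2: a=5 b=1556/313 c=-1491/313 d=1113/1252
  seg 3: a=3 b=-1069/313 c=357/626 d=43/626
  seg 4: a=-1 b=-97/313 c=615/626 d=-205/1252
S(5/4) = 3359/20032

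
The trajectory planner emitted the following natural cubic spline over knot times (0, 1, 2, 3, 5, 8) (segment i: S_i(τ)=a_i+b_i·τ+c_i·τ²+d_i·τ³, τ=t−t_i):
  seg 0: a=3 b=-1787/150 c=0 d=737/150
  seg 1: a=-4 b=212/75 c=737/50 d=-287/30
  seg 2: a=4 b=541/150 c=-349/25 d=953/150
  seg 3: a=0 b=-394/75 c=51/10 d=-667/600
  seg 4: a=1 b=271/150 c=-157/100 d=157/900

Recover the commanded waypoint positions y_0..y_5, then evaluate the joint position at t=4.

y_0=3 y_1=-4 y_2=4 y_3=0 y_4=1 y_5=-3
S(4) = -253/200

y_0 = S_0(0) = a_0 = 3
y_1 = S_1(0) = a_1 = -4
y_2 = S_2(0) = a_2 = 4
y_3 = S_3(0) = a_3 = 0
y_4 = S_4(0) = a_4 = 1
y_5 = S_4(3) = -3
t_q=4 is in segment 3 (τ=1); S_3(τ)=-253/200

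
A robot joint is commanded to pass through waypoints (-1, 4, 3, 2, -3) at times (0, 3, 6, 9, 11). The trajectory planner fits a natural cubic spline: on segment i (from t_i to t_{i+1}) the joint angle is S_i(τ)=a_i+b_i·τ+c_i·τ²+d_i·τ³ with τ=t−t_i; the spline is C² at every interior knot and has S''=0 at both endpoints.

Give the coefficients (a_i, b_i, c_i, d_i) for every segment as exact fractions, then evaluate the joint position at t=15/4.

  seg 0: a=-1 b=9/4 c=0 d=-7/108
  seg 1: a=4 b=1/2 c=-7/12 d=11/108
  seg 2: a=3 b=-1/4 c=1/3 d=-13/108
  seg 3: a=2 b=-3/2 c=-3/4 d=1/8
S(15/4) = 1047/256

Δ: Δ0=5/3, Δ1=-1/3, Δ2=-1/3, Δ3=-5/2
row 1: diag=12, rhs=-12; c'=1/4, d'=-1
row 2: denom=12−3·1/4=45/4; d'=(0−3·-1)/(45/4)=4/15
row 3: denom=10−3·4/15=46/5; d'=(-13−3·4/15)/(46/5)=-3/2
back: M3=-3/2
back: M2=4/15−4/15·-3/2=2/3
back: M1=-1−1/4·2/3=-7/6
M: M0=0, M1=-7/6, M2=2/3, M3=-3/2, M4=0
seg 0: a=-1, c=M0/2=0, d=(M1−M0)/(6·3)=-7/108, b=Δ0−h0·(2M0+M1)/6=9/4
seg 1: a=4, c=M1/2=-7/12, d=(M2−M1)/(6·3)=11/108, b=Δ1−h1·(2M1+M2)/6=1/2
seg 2: a=3, c=M2/2=1/3, d=(M3−M2)/(6·3)=-13/108, b=Δ2−h2·(2M2+M3)/6=-1/4
seg 3: a=2, c=M3/2=-3/4, d=(M4−M3)/(6·2)=1/8, b=Δ3−h3·(2M3+M4)/6=-3/2
t_q=15/4 → seg 1, τ=3/4; S=4+1/2·τ+-7/12·τ²+11/108·τ³=1047/256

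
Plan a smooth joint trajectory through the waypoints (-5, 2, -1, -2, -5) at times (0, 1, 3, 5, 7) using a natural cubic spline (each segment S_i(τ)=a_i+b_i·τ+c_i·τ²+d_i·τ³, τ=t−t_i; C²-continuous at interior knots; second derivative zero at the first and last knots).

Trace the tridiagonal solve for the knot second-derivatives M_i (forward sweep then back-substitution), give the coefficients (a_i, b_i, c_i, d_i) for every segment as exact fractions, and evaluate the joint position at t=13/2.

Δ: Δ0=7, Δ1=-3/2, Δ2=-1/2, Δ3=-3/2
row 1: diag=6, rhs=-51; c'=1/3, d'=-17/2
row 2: denom=8−2·1/3=22/3; d'=(6−2·-17/2)/(22/3)=69/22
row 3: denom=8−2·3/11=82/11; d'=(-6−2·69/22)/(82/11)=-135/82
back: M3=-135/82
back: M2=69/22−3/11·-135/82=147/41
back: M1=-17/2−1/3·147/41=-795/82
M: M0=0, M1=-795/82, M2=147/41, M3=-135/82, M4=0
seg 0: a=-5, c=M0/2=0, d=(M1−M0)/(6·1)=-265/164, b=Δ0−h0·(2M0+M1)/6=1413/164
seg 1: a=2, c=M1/2=-795/164, d=(M2−M1)/(6·2)=363/328, b=Δ1−h1·(2M1+M2)/6=309/82
seg 2: a=-1, c=M2/2=147/82, d=(M3−M2)/(6·2)=-143/328, b=Δ2−h2·(2M2+M3)/6=-96/41
seg 3: a=-2, c=M3/2=-135/164, d=(M4−M3)/(6·2)=45/328, b=Δ3−h3·(2M3+M4)/6=-33/82
t_q=13/2 → seg 3, τ=3/2; S=-2+-33/82·τ+-135/164·τ²+45/328·τ³=-10477/2624

  seg 0: a=-5 b=1413/164 c=0 d=-265/164
  seg 1: a=2 b=309/82 c=-795/164 d=363/328
  seg 2: a=-1 b=-96/41 c=147/82 d=-143/328
  seg 3: a=-2 b=-33/82 c=-135/164 d=45/328
S(13/2) = -10477/2624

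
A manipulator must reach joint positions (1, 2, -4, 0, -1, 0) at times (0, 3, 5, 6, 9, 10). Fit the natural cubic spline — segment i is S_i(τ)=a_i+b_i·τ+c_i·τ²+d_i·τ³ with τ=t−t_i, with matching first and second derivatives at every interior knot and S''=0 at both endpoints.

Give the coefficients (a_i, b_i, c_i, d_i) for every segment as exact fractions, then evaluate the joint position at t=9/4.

Δ: Δ0=1/3, Δ1=-3, Δ2=4, Δ3=-1/3, Δ4=1
row 1: diag=10, rhs=-20; c'=1/5, d'=-2
row 2: denom=6−2·1/5=28/5; d'=(42−2·-2)/(28/5)=115/14
row 3: denom=8−1·5/28=219/28; d'=(-26−1·115/14)/(219/28)=-958/219
row 4: denom=8−3·28/73=500/73; d'=(8−3·-958/219)/(500/73)=771/250
back: M4=771/250
back: M3=-958/219−28/73·771/250=-2084/375
back: M2=115/14−5/28·-2084/375=1381/150
back: M1=-2−1/5·1381/150=-2881/750
M: M0=0, M1=-2881/750, M2=1381/150, M3=-2084/375, M4=771/250, M5=0
seg 0: a=1, c=M0/2=0, d=(M1−M0)/(6·3)=-2881/13500, b=Δ0−h0·(2M0+M1)/6=1127/500
seg 1: a=2, c=M1/2=-2881/1500, d=(M2−M1)/(6·2)=1631/1500, b=Δ1−h1·(2M1+M2)/6=-877/250
seg 2: a=-4, c=M2/2=1381/300, d=(M3−M2)/(6·1)=-3691/1500, b=Δ2−h2·(2M2+M3)/6=1393/750
seg 3: a=0, c=M3/2=-1042/375, d=(M4−M3)/(6·3)=6481/13500, b=Δ3−h3·(2M3+M4)/6=1841/500
seg 4: a=-1, c=M4/2=771/500, d=(M5−M4)/(6·1)=-257/500, b=Δ4−h4·(2M4+M5)/6=-7/250
t_q=9/4 → seg 0, τ=9/4; S=1+1127/500·τ+0·τ²+-2881/13500·τ³=116501/32000

  seg 0: a=1 b=1127/500 c=0 d=-2881/13500
  seg 1: a=2 b=-877/250 c=-2881/1500 d=1631/1500
  seg 2: a=-4 b=1393/750 c=1381/300 d=-3691/1500
  seg 3: a=0 b=1841/500 c=-1042/375 d=6481/13500
  seg 4: a=-1 b=-7/250 c=771/500 d=-257/500
S(9/4) = 116501/32000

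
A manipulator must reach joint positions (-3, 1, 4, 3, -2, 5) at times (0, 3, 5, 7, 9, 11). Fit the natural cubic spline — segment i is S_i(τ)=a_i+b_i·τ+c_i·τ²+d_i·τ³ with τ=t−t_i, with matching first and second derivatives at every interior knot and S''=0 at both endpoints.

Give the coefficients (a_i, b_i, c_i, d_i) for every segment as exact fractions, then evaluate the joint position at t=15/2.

Δ: Δ0=4/3, Δ1=3/2, Δ2=-1/2, Δ3=-5/2, Δ4=7/2
row 1: diag=10, rhs=1; c'=1/5, d'=1/10
row 2: denom=8−2·1/5=38/5; d'=(-12−2·1/10)/(38/5)=-61/38
row 3: denom=8−2·5/19=142/19; d'=(-12−2·-61/38)/(142/19)=-167/142
row 4: denom=8−2·19/71=530/71; d'=(36−2·-167/142)/(530/71)=2723/530
back: M4=2723/530
back: M3=-167/142−19/71·2723/530=-676/265
back: M2=-61/38−5/19·-676/265=-99/106
back: M1=1/10−1/5·-99/106=76/265
M: M0=0, M1=76/265, M2=-99/106, M3=-676/265, M4=2723/530, M5=0
seg 0: a=-3, c=M0/2=0, d=(M1−M0)/(6·3)=38/2385, b=Δ0−h0·(2M0+M1)/6=946/795
seg 1: a=1, c=M1/2=38/265, d=(M2−M1)/(6·2)=-647/6360, b=Δ1−h1·(2M1+M2)/6=1288/795
seg 2: a=4, c=M2/2=-99/212, d=(M3−M2)/(6·2)=-857/6360, b=Δ2−h2·(2M2+M3)/6=1547/1590
seg 3: a=3, c=M3/2=-338/265, d=(M4−M3)/(6·2)=815/1272, b=Δ3−h3·(2M3+M4)/6=-1997/795
seg 4: a=-2, c=M4/2=2723/1060, d=(M5−M4)/(6·2)=-2723/6360, b=Δ4−h4·(2M4+M5)/6=119/1590
t_q=15/2 → seg 3, τ=1/2; S=3+-1997/795·τ+-338/265·τ²+815/1272·τ³=25529/16960

  seg 0: a=-3 b=946/795 c=0 d=38/2385
  seg 1: a=1 b=1288/795 c=38/265 d=-647/6360
  seg 2: a=4 b=1547/1590 c=-99/212 d=-857/6360
  seg 3: a=3 b=-1997/795 c=-338/265 d=815/1272
  seg 4: a=-2 b=119/1590 c=2723/1060 d=-2723/6360
S(15/2) = 25529/16960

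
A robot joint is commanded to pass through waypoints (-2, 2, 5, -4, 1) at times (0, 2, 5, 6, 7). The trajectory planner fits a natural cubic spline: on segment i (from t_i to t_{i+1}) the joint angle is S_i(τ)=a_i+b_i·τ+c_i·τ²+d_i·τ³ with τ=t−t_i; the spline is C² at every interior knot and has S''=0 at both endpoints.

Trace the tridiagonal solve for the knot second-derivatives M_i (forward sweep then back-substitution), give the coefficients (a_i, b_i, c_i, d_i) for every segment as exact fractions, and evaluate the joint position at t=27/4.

  seg 0: a=-2 b=143/137 c=0 d=131/548
  seg 1: a=2 b=536/137 c=393/274 d=-659/822
  seg 2: a=5 b=-2501/274 c=-792/137 d=1619/274
  seg 3: a=-4 b=-406/137 c=3273/274 d=-1091/274
S(27/4) = -20749/17536

Δ: Δ0=2, Δ1=1, Δ2=-9, Δ3=5
row 1: diag=10, rhs=-6; c'=3/10, d'=-3/5
row 2: denom=8−3·3/10=71/10; d'=(-60−3·-3/5)/(71/10)=-582/71
row 3: denom=4−1·10/71=274/71; d'=(84−1·-582/71)/(274/71)=3273/137
back: M3=3273/137
back: M2=-582/71−10/71·3273/137=-1584/137
back: M1=-3/5−3/10·-1584/137=393/137
M: M0=0, M1=393/137, M2=-1584/137, M3=3273/137, M4=0
seg 0: a=-2, c=M0/2=0, d=(M1−M0)/(6·2)=131/548, b=Δ0−h0·(2M0+M1)/6=143/137
seg 1: a=2, c=M1/2=393/274, d=(M2−M1)/(6·3)=-659/822, b=Δ1−h1·(2M1+M2)/6=536/137
seg 2: a=5, c=M2/2=-792/137, d=(M3−M2)/(6·1)=1619/274, b=Δ2−h2·(2M2+M3)/6=-2501/274
seg 3: a=-4, c=M3/2=3273/274, d=(M4−M3)/(6·1)=-1091/274, b=Δ3−h3·(2M3+M4)/6=-406/137
t_q=27/4 → seg 3, τ=3/4; S=-4+-406/137·τ+3273/274·τ²+-1091/274·τ³=-20749/17536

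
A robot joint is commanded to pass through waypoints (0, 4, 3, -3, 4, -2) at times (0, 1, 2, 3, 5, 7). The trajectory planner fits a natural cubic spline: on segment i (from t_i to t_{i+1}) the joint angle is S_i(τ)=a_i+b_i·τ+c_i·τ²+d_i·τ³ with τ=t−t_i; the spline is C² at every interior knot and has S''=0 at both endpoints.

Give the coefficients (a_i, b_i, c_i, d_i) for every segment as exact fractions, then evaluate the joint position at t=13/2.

  seg 0: a=0 b=3043/628 c=0 d=-531/628
  seg 1: a=4 b=725/314 c=-1593/628 d=-485/628
  seg 2: a=3 b=-3191/628 c=-762/157 d=2471/628
  seg 3: a=-3 b=-937/314 c=4365/628 d=-2329/1256
  seg 4: a=4 b=403/157 c=-1311/314 d=437/628
S(13/2) = 4043/5024

Δ: Δ0=4, Δ1=-1, Δ2=-6, Δ3=7/2, Δ4=-3
row 1: diag=4, rhs=-30; c'=1/4, d'=-15/2
row 2: denom=4−1·1/4=15/4; d'=(-30−1·-15/2)/(15/4)=-6
row 3: denom=6−1·4/15=86/15; d'=(57−1·-6)/(86/15)=945/86
row 4: denom=8−2·15/43=314/43; d'=(-39−2·945/86)/(314/43)=-1311/157
back: M4=-1311/157
back: M3=945/86−15/43·-1311/157=4365/314
back: M2=-6−4/15·4365/314=-1524/157
back: M1=-15/2−1/4·-1524/157=-1593/314
M: M0=0, M1=-1593/314, M2=-1524/157, M3=4365/314, M4=-1311/157, M5=0
seg 0: a=0, c=M0/2=0, d=(M1−M0)/(6·1)=-531/628, b=Δ0−h0·(2M0+M1)/6=3043/628
seg 1: a=4, c=M1/2=-1593/628, d=(M2−M1)/(6·1)=-485/628, b=Δ1−h1·(2M1+M2)/6=725/314
seg 2: a=3, c=M2/2=-762/157, d=(M3−M2)/(6·1)=2471/628, b=Δ2−h2·(2M2+M3)/6=-3191/628
seg 3: a=-3, c=M3/2=4365/628, d=(M4−M3)/(6·2)=-2329/1256, b=Δ3−h3·(2M3+M4)/6=-937/314
seg 4: a=4, c=M4/2=-1311/314, d=(M5−M4)/(6·2)=437/628, b=Δ4−h4·(2M4+M5)/6=403/157
t_q=13/2 → seg 4, τ=3/2; S=4+403/157·τ+-1311/314·τ²+437/628·τ³=4043/5024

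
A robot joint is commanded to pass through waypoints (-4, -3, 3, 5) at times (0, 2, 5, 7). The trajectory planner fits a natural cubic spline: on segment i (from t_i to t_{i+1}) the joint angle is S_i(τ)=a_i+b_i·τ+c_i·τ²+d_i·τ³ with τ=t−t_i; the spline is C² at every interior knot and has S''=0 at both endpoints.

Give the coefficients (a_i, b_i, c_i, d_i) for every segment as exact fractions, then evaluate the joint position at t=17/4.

  seg 0: a=-4 b=19/182 c=0 d=9/91
  seg 1: a=-3 b=235/182 c=54/91 d=-5/42
  seg 2: a=3 b=149/91 c=-87/182 d=29/364
S(17/4) = 18093/11648

Δ: Δ0=1/2, Δ1=2, Δ2=1
row 1: diag=10, rhs=9; c'=3/10, d'=9/10
row 2: denom=10−3·3/10=91/10; d'=(-6−3·9/10)/(91/10)=-87/91
back: M2=-87/91
back: M1=9/10−3/10·-87/91=108/91
M: M0=0, M1=108/91, M2=-87/91, M3=0
seg 0: a=-4, c=M0/2=0, d=(M1−M0)/(6·2)=9/91, b=Δ0−h0·(2M0+M1)/6=19/182
seg 1: a=-3, c=M1/2=54/91, d=(M2−M1)/(6·3)=-5/42, b=Δ1−h1·(2M1+M2)/6=235/182
seg 2: a=3, c=M2/2=-87/182, d=(M3−M2)/(6·2)=29/364, b=Δ2−h2·(2M2+M3)/6=149/91
t_q=17/4 → seg 1, τ=9/4; S=-3+235/182·τ+54/91·τ²+-5/42·τ³=18093/11648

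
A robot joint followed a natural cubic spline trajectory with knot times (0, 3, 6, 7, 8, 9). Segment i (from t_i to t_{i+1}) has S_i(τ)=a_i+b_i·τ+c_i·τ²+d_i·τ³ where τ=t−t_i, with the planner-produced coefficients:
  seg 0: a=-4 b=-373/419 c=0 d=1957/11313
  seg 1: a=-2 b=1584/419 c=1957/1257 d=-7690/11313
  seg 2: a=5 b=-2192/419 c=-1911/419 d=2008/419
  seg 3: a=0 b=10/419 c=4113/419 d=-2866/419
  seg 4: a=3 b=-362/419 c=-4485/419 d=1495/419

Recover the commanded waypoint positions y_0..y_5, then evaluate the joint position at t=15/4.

y_0 = S_0(0) = a_0 = -4
y_1 = S_1(0) = a_1 = -2
y_2 = S_2(0) = a_2 = 5
y_3 = S_3(0) = a_3 = 0
y_4 = S_4(0) = a_4 = 3
y_5 = S_4(1) = -5
t_q=15/4 is in segment 1 (τ=3/4); S_1(τ)=19097/13408

y_0=-4 y_1=-2 y_2=5 y_3=0 y_4=3 y_5=-5
S(15/4) = 19097/13408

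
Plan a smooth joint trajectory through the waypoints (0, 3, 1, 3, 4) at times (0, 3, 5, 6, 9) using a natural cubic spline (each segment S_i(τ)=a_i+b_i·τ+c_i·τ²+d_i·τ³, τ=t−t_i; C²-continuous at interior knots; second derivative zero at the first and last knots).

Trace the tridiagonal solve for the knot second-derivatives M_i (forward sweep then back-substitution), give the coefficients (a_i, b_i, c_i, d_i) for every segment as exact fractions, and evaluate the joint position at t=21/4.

Δ: Δ0=1, Δ1=-1, Δ2=2, Δ3=1/3
row 1: diag=10, rhs=-12; c'=1/5, d'=-6/5
row 2: denom=6−2·1/5=28/5; d'=(18−2·-6/5)/(28/5)=51/14
row 3: denom=8−1·5/28=219/28; d'=(-10−1·51/14)/(219/28)=-382/219
back: M3=-382/219
back: M2=51/14−5/28·-382/219=866/219
back: M1=-6/5−1/5·866/219=-436/219
M: M0=0, M1=-436/219, M2=866/219, M3=-382/219, M4=0
seg 0: a=0, c=M0/2=0, d=(M1−M0)/(6·3)=-218/1971, b=Δ0−h0·(2M0+M1)/6=437/219
seg 1: a=3, c=M1/2=-218/219, d=(M2−M1)/(6·2)=217/438, b=Δ1−h1·(2M1+M2)/6=-217/219
seg 2: a=1, c=M2/2=433/219, d=(M3−M2)/(6·1)=-208/219, b=Δ2−h2·(2M2+M3)/6=71/73
seg 3: a=3, c=M3/2=-191/219, d=(M4−M3)/(6·3)=191/1971, b=Δ3−h3·(2M3+M4)/6=455/219
t_q=21/4 → seg 2, τ=1/4; S=1+71/73·τ+433/219·τ²+-208/219·τ³=1579/1168

  seg 0: a=0 b=437/219 c=0 d=-218/1971
  seg 1: a=3 b=-217/219 c=-218/219 d=217/438
  seg 2: a=1 b=71/73 c=433/219 d=-208/219
  seg 3: a=3 b=455/219 c=-191/219 d=191/1971
S(21/4) = 1579/1168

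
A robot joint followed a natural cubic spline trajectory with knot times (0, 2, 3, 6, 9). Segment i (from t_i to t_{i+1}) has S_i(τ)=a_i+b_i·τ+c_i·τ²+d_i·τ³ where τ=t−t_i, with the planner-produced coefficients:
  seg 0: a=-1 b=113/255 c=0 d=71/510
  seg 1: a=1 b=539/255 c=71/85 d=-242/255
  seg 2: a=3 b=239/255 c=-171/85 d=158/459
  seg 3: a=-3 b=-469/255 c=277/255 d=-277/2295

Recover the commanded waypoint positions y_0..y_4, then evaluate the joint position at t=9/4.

y_0 = S_0(0) = a_0 = -1
y_1 = S_1(0) = a_1 = 1
y_2 = S_2(0) = a_2 = 3
y_3 = S_3(0) = a_3 = -3
y_4 = S_3(3) = -2
t_q=9/4 is in segment 1 (τ=1/4); S_1(τ)=4259/2720

y_0=-1 y_1=1 y_2=3 y_3=-3 y_4=-2
S(9/4) = 4259/2720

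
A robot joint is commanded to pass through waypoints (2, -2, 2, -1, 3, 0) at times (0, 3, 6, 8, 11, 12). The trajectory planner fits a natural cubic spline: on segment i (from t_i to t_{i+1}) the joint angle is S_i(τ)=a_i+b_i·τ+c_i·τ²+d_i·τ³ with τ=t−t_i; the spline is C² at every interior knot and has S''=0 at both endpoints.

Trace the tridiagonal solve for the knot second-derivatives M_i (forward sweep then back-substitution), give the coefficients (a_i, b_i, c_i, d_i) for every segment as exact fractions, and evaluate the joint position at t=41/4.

Δ: Δ0=-4/3, Δ1=4/3, Δ2=-3/2, Δ3=4/3, Δ4=-3
row 1: diag=12, rhs=16; c'=1/4, d'=4/3
row 2: denom=10−3·1/4=37/4; d'=(-17−3·4/3)/(37/4)=-84/37
row 3: denom=10−2·8/37=354/37; d'=(17−2·-84/37)/(354/37)=797/354
row 4: denom=8−3·37/118=833/118; d'=(-26−3·797/354)/(833/118)=-3865/833
back: M4=-3865/833
back: M3=797/354−37/118·-3865/833=9262/2499
back: M2=-84/37−8/37·9262/2499=-7676/2499
back: M1=4/3−1/4·-7676/2499=5251/2499
M: M0=0, M1=5251/2499, M2=-7676/2499, M3=9262/2499, M4=-3865/833, M5=0
seg 0: a=2, c=M0/2=0, d=(M1−M0)/(6·3)=5251/44982, b=Δ0−h0·(2M0+M1)/6=-11915/4998
seg 1: a=-2, c=M1/2=5251/4998, d=(M2−M1)/(6·3)=-4309/14994, b=Δ1−h1·(2M1+M2)/6=1919/2499
seg 2: a=2, c=M2/2=-3838/2499, d=(M3−M2)/(6·2)=941/1666, b=Δ2−h2·(2M2+M3)/6=-491/714
seg 3: a=-1, c=M3/2=4631/2499, d=(M4−M3)/(6·3)=-20857/44982, b=Δ3−h3·(2M3+M4)/6=-265/4998
seg 4: a=3, c=M4/2=-3865/1666, d=(M5−M4)/(6·1)=3865/4998, b=Δ4−h4·(2M4+M5)/6=-3632/2499
t_q=41/4 → seg 3, τ=9/4; S=-1+-265/4998·τ+4631/2499·τ²+-20857/44982·τ³=317813/106624

  seg 0: a=2 b=-11915/4998 c=0 d=5251/44982
  seg 1: a=-2 b=1919/2499 c=5251/4998 d=-4309/14994
  seg 2: a=2 b=-491/714 c=-3838/2499 d=941/1666
  seg 3: a=-1 b=-265/4998 c=4631/2499 d=-20857/44982
  seg 4: a=3 b=-3632/2499 c=-3865/1666 d=3865/4998
S(41/4) = 317813/106624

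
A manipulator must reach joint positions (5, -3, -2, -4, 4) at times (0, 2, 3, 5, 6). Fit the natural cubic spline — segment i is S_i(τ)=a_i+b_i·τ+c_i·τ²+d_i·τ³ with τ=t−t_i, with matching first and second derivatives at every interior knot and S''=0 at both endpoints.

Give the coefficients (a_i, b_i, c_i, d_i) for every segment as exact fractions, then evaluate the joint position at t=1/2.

Δ: Δ0=-4, Δ1=1, Δ2=-1, Δ3=8
row 1: diag=6, rhs=30; c'=1/6, d'=5
row 2: denom=6−1·1/6=35/6; d'=(-12−1·5)/(35/6)=-102/35
row 3: denom=6−2·12/35=186/35; d'=(54−2·-102/35)/(186/35)=349/31
back: M3=349/31
back: M2=-102/35−12/35·349/31=-210/31
back: M1=5−1/6·-210/31=190/31
M: M0=0, M1=190/31, M2=-210/31, M3=349/31, M4=0
seg 0: a=5, c=M0/2=0, d=(M1−M0)/(6·2)=95/186, b=Δ0−h0·(2M0+M1)/6=-562/93
seg 1: a=-3, c=M1/2=95/31, d=(M2−M1)/(6·1)=-200/93, b=Δ1−h1·(2M1+M2)/6=8/93
seg 2: a=-2, c=M2/2=-105/31, d=(M3−M2)/(6·2)=559/372, b=Δ2−h2·(2M2+M3)/6=-22/93
seg 3: a=-4, c=M3/2=349/62, d=(M4−M3)/(6·1)=-349/186, b=Δ3−h3·(2M3+M4)/6=395/93
t_q=1/2 → seg 0, τ=1/2; S=5+-562/93·τ+0·τ²+95/186·τ³=1013/496

  seg 0: a=5 b=-562/93 c=0 d=95/186
  seg 1: a=-3 b=8/93 c=95/31 d=-200/93
  seg 2: a=-2 b=-22/93 c=-105/31 d=559/372
  seg 3: a=-4 b=395/93 c=349/62 d=-349/186
S(1/2) = 1013/496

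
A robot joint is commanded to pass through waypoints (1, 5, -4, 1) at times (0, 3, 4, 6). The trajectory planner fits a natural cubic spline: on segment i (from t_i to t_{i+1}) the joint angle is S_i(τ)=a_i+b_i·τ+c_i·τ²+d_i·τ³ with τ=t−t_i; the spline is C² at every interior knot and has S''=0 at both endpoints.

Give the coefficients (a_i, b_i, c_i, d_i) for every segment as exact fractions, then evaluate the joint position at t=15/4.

Δ: Δ0=4/3, Δ1=-9, Δ2=5/2
row 1: diag=8, rhs=-62; c'=1/8, d'=-31/4
row 2: denom=6−1·1/8=47/8; d'=(69−1·-31/4)/(47/8)=614/47
back: M2=614/47
back: M1=-31/4−1/8·614/47=-441/47
M: M0=0, M1=-441/47, M2=614/47, M3=0
seg 0: a=1, c=M0/2=0, d=(M1−M0)/(6·3)=-49/94, b=Δ0−h0·(2M0+M1)/6=1699/282
seg 1: a=5, c=M1/2=-441/94, d=(M2−M1)/(6·1)=1055/282, b=Δ1−h1·(2M1+M2)/6=-1135/141
seg 2: a=-4, c=M2/2=307/47, d=(M3−M2)/(6·2)=-307/282, b=Δ2−h2·(2M2+M3)/6=-1751/282
t_q=15/4 → seg 1, τ=3/4; S=5+-1135/141·τ+-441/94·τ²+1055/282·τ³=-12621/6016

  seg 0: a=1 b=1699/282 c=0 d=-49/94
  seg 1: a=5 b=-1135/141 c=-441/94 d=1055/282
  seg 2: a=-4 b=-1751/282 c=307/47 d=-307/282
S(15/4) = -12621/6016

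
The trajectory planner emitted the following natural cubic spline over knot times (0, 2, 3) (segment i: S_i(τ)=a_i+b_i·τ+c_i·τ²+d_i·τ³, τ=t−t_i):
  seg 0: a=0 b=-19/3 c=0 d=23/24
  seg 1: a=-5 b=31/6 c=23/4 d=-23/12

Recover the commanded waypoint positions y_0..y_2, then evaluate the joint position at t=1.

y_0=0 y_1=-5 y_2=4
S(1) = -43/8

y_0 = S_0(0) = a_0 = 0
y_1 = S_1(0) = a_1 = -5
y_2 = S_1(1) = 4
t_q=1 is in segment 0 (τ=1); S_0(τ)=-43/8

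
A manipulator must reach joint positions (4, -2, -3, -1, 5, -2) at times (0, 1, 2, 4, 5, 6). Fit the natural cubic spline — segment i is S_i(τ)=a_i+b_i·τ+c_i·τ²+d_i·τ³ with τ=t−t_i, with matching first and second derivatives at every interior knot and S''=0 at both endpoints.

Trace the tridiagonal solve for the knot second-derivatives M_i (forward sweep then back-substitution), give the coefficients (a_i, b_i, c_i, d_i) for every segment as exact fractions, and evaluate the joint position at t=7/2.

Δ: Δ0=-6, Δ1=-1, Δ2=1, Δ3=6, Δ4=-7
row 1: diag=4, rhs=30; c'=1/4, d'=15/2
row 2: denom=6−1·1/4=23/4; d'=(12−1·15/2)/(23/4)=18/23
row 3: denom=6−2·8/23=122/23; d'=(30−2·18/23)/(122/23)=327/61
row 4: denom=4−1·23/122=465/122; d'=(-78−1·327/61)/(465/122)=-678/31
back: M4=-678/31
back: M3=327/61−23/122·-678/31=294/31
back: M2=18/23−8/23·294/31=-78/31
back: M1=15/2−1/4·-78/31=252/31
M: M0=0, M1=252/31, M2=-78/31, M3=294/31, M4=-678/31, M5=0
seg 0: a=4, c=M0/2=0, d=(M1−M0)/(6·1)=42/31, b=Δ0−h0·(2M0+M1)/6=-228/31
seg 1: a=-2, c=M1/2=126/31, d=(M2−M1)/(6·1)=-55/31, b=Δ1−h1·(2M1+M2)/6=-102/31
seg 2: a=-3, c=M2/2=-39/31, d=(M3−M2)/(6·2)=1, b=Δ2−h2·(2M2+M3)/6=-15/31
seg 3: a=-1, c=M3/2=147/31, d=(M4−M3)/(6·1)=-162/31, b=Δ3−h3·(2M3+M4)/6=201/31
seg 4: a=5, c=M4/2=-339/31, d=(M5−M4)/(6·1)=113/31, b=Δ4−h4·(2M4+M5)/6=9/31
t_q=7/2 → seg 2, τ=3/2; S=-3+-15/31·τ+-39/31·τ²+1·τ³=-789/248

  seg 0: a=4 b=-228/31 c=0 d=42/31
  seg 1: a=-2 b=-102/31 c=126/31 d=-55/31
  seg 2: a=-3 b=-15/31 c=-39/31 d=1
  seg 3: a=-1 b=201/31 c=147/31 d=-162/31
  seg 4: a=5 b=9/31 c=-339/31 d=113/31
S(7/2) = -789/248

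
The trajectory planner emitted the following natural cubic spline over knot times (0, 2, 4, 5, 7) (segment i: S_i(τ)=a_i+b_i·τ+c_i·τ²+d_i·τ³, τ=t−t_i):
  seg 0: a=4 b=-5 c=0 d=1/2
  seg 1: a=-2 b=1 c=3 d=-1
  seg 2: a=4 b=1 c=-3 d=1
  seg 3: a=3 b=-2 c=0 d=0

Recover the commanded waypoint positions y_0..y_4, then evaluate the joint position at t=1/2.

y_0 = S_0(0) = a_0 = 4
y_1 = S_1(0) = a_1 = -2
y_2 = S_2(0) = a_2 = 4
y_3 = S_3(0) = a_3 = 3
y_4 = S_3(2) = -1
t_q=1/2 is in segment 0 (τ=1/2); S_0(τ)=25/16

y_0=4 y_1=-2 y_2=4 y_3=3 y_4=-1
S(1/2) = 25/16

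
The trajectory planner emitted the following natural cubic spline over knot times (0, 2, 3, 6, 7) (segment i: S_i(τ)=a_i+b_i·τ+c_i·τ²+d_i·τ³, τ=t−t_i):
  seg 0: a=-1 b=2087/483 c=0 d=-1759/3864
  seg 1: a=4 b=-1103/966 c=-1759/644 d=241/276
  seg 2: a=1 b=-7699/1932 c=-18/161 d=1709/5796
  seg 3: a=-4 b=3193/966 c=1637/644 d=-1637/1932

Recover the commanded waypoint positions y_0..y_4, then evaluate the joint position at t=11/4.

y_0=-1 y_1=4 y_2=1 y_3=-4 y_4=1
S(11/4) = 81427/41216

y_0 = S_0(0) = a_0 = -1
y_1 = S_1(0) = a_1 = 4
y_2 = S_2(0) = a_2 = 1
y_3 = S_3(0) = a_3 = -4
y_4 = S_3(1) = 1
t_q=11/4 is in segment 1 (τ=3/4); S_1(τ)=81427/41216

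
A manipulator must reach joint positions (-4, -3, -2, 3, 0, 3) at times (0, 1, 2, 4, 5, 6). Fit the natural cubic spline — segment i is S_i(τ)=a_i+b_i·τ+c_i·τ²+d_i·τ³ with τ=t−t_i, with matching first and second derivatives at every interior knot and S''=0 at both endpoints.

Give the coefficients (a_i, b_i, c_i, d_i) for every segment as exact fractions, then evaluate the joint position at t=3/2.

Δ: Δ0=1, Δ1=1, Δ2=5/2, Δ3=-3, Δ4=3
row 1: diag=4, rhs=0; c'=1/4, d'=0
row 2: denom=6−1·1/4=23/4; d'=(9−1·0)/(23/4)=36/23
row 3: denom=6−2·8/23=122/23; d'=(-33−2·36/23)/(122/23)=-831/122
row 4: denom=4−1·23/122=465/122; d'=(36−1·-831/122)/(465/122)=1741/155
back: M4=1741/155
back: M3=-831/122−23/122·1741/155=-1384/155
back: M2=36/23−8/23·-1384/155=724/155
back: M1=0−1/4·724/155=-181/155
M: M0=0, M1=-181/155, M2=724/155, M3=-1384/155, M4=1741/155, M5=0
seg 0: a=-4, c=M0/2=0, d=(M1−M0)/(6·1)=-181/930, b=Δ0−h0·(2M0+M1)/6=1111/930
seg 1: a=-3, c=M1/2=-181/310, d=(M2−M1)/(6·1)=181/186, b=Δ1−h1·(2M1+M2)/6=284/465
seg 2: a=-2, c=M2/2=362/155, d=(M3−M2)/(6·2)=-17/15, b=Δ2−h2·(2M2+M3)/6=2197/930
seg 3: a=3, c=M3/2=-692/155, d=(M4−M3)/(6·1)=625/186, b=Δ3−h3·(2M3+M4)/6=-1763/930
seg 4: a=0, c=M4/2=1741/310, d=(M5−M4)/(6·1)=-1741/930, b=Δ4−h4·(2M4+M5)/6=-346/465
t_q=3/2 → seg 1, τ=1/2; S=-3+284/465·τ+-181/310·τ²+181/186·τ³=-6743/2480

  seg 0: a=-4 b=1111/930 c=0 d=-181/930
  seg 1: a=-3 b=284/465 c=-181/310 d=181/186
  seg 2: a=-2 b=2197/930 c=362/155 d=-17/15
  seg 3: a=3 b=-1763/930 c=-692/155 d=625/186
  seg 4: a=0 b=-346/465 c=1741/310 d=-1741/930
S(3/2) = -6743/2480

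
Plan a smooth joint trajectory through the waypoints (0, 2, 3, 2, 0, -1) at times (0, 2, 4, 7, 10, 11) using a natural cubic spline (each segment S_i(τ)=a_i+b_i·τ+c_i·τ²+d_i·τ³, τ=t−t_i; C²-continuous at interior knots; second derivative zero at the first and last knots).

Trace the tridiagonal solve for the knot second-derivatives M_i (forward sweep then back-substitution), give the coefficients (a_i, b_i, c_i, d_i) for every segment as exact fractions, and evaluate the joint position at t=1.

Δ: Δ0=1, Δ1=1/2, Δ2=-1/3, Δ3=-2/3, Δ4=-1
row 1: diag=8, rhs=-3; c'=1/4, d'=-3/8
row 2: denom=10−2·1/4=19/2; d'=(-5−2·-3/8)/(19/2)=-17/38
row 3: denom=12−3·6/19=210/19; d'=(-2−3·-17/38)/(210/19)=-5/84
row 4: denom=8−3·19/70=503/70; d'=(-2−3·-5/84)/(503/70)=-255/1006
back: M4=-255/1006
back: M3=-5/84−19/70·-255/1006=14/1509
back: M2=-17/38−6/19·14/1509=-453/1006
back: M1=-3/8−1/4·-453/1006=-132/503
M: M0=0, M1=-132/503, M2=-453/1006, M3=14/1509, M4=-255/1006, M5=0
seg 0: a=0, c=M0/2=0, d=(M1−M0)/(6·2)=-11/503, b=Δ0−h0·(2M0+M1)/6=547/503
seg 1: a=2, c=M1/2=-66/503, d=(M2−M1)/(6·2)=-63/4024, b=Δ1−h1·(2M1+M2)/6=415/503
seg 2: a=3, c=M2/2=-453/2012, d=(M3−M2)/(6·3)=1387/54324, b=Δ2−h2·(2M2+M3)/6=113/1006
seg 3: a=2, c=M3/2=7/1509, d=(M4−M3)/(6·3)=-793/54324, b=Δ3−h3·(2M3+M4)/6=-1105/2012
seg 4: a=0, c=M4/2=-255/2012, d=(M5−M4)/(6·1)=85/2012, b=Δ4−h4·(2M4+M5)/6=-921/1006
t_q=1 → seg 0, τ=1; S=0+547/503·τ+0·τ²+-11/503·τ³=536/503

  seg 0: a=0 b=547/503 c=0 d=-11/503
  seg 1: a=2 b=415/503 c=-66/503 d=-63/4024
  seg 2: a=3 b=113/1006 c=-453/2012 d=1387/54324
  seg 3: a=2 b=-1105/2012 c=7/1509 d=-793/54324
  seg 4: a=0 b=-921/1006 c=-255/2012 d=85/2012
S(1) = 536/503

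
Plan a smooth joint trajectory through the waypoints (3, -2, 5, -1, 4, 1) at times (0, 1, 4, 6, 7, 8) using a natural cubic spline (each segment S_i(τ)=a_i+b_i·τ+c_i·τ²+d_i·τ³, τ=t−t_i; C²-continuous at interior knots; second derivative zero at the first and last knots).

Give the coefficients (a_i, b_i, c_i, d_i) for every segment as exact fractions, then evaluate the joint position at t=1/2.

Δ: Δ0=-5, Δ1=7/3, Δ2=-3, Δ3=5, Δ4=-3
row 1: diag=8, rhs=44; c'=3/8, d'=11/2
row 2: denom=10−3·3/8=71/8; d'=(-32−3·11/2)/(71/8)=-388/71
row 3: denom=6−2·16/71=394/71; d'=(48−2·-388/71)/(394/71)=2092/197
row 4: denom=4−1·71/394=1505/394; d'=(-48−1·2092/197)/(1505/394)=-23096/1505
back: M4=-23096/1505
back: M3=2092/197−71/394·-23096/1505=20144/1505
back: M2=-388/71−16/71·20144/1505=-12764/1505
back: M1=11/2−3/8·-12764/1505=13064/1505
M: M0=0, M1=13064/1505, M2=-12764/1505, M3=20144/1505, M4=-23096/1505, M5=0
seg 0: a=3, c=M0/2=0, d=(M1−M0)/(6·1)=6532/4515, b=Δ0−h0·(2M0+M1)/6=-29107/4515
seg 1: a=-2, c=M1/2=6532/1505, d=(M2−M1)/(6·3)=-12914/13545, b=Δ1−h1·(2M1+M2)/6=-9511/4515
seg 2: a=5, c=M2/2=-6382/1505, d=(M3−M2)/(6·2)=8227/4515, b=Δ2−h2·(2M2+M3)/6=-8161/4515
seg 3: a=-1, c=M3/2=10072/1505, d=(M4−M3)/(6·1)=-4324/903, b=Δ3−h3·(2M3+M4)/6=1997/645
seg 4: a=4, c=M4/2=-11548/1505, d=(M5−M4)/(6·1)=11548/4515, b=Δ4−h4·(2M4+M5)/6=9551/4515
t_q=1/2 → seg 0, τ=1/2; S=3+-29107/4515·τ+0·τ²+6532/4515·τ³=-64/1505

  seg 0: a=3 b=-29107/4515 c=0 d=6532/4515
  seg 1: a=-2 b=-9511/4515 c=6532/1505 d=-12914/13545
  seg 2: a=5 b=-8161/4515 c=-6382/1505 d=8227/4515
  seg 3: a=-1 b=1997/645 c=10072/1505 d=-4324/903
  seg 4: a=4 b=9551/4515 c=-11548/1505 d=11548/4515
S(1/2) = -64/1505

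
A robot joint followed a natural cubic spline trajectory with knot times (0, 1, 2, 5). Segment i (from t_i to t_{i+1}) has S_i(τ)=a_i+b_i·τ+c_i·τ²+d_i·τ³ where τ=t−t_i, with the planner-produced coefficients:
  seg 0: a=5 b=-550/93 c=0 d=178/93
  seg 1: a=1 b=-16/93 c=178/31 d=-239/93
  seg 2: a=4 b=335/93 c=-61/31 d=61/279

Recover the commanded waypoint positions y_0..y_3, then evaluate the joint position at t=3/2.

y_0=5 y_1=1 y_2=4 y_3=3
S(3/2) = 503/248

y_0 = S_0(0) = a_0 = 5
y_1 = S_1(0) = a_1 = 1
y_2 = S_2(0) = a_2 = 4
y_3 = S_2(3) = 3
t_q=3/2 is in segment 1 (τ=1/2); S_1(τ)=503/248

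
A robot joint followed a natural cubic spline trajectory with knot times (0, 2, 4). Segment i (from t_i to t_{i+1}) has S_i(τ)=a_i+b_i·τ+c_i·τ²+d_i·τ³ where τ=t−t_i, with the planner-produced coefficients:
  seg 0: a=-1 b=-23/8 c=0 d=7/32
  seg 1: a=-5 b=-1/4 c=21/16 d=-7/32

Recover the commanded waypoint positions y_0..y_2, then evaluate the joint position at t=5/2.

y_0 = S_0(0) = a_0 = -1
y_1 = S_1(0) = a_1 = -5
y_2 = S_1(2) = -2
t_q=5/2 is in segment 1 (τ=1/2); S_1(τ)=-1235/256

y_0=-1 y_1=-5 y_2=-2
S(5/2) = -1235/256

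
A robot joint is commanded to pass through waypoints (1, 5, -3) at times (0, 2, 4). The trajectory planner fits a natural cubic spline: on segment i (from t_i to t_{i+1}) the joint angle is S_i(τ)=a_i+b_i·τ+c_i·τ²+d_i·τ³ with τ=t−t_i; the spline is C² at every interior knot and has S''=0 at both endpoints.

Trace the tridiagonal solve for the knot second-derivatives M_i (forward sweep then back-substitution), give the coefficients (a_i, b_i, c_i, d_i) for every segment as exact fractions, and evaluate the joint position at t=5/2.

  seg 0: a=1 b=7/2 c=0 d=-3/8
  seg 1: a=5 b=-1 c=-9/4 d=3/8
S(5/2) = 255/64

Δ: Δ0=2, Δ1=-4
row 1: diag=8, rhs=-36; c'=1/4, d'=-9/2
back: M1=-9/2
M: M0=0, M1=-9/2, M2=0
seg 0: a=1, c=M0/2=0, d=(M1−M0)/(6·2)=-3/8, b=Δ0−h0·(2M0+M1)/6=7/2
seg 1: a=5, c=M1/2=-9/4, d=(M2−M1)/(6·2)=3/8, b=Δ1−h1·(2M1+M2)/6=-1
t_q=5/2 → seg 1, τ=1/2; S=5+-1·τ+-9/4·τ²+3/8·τ³=255/64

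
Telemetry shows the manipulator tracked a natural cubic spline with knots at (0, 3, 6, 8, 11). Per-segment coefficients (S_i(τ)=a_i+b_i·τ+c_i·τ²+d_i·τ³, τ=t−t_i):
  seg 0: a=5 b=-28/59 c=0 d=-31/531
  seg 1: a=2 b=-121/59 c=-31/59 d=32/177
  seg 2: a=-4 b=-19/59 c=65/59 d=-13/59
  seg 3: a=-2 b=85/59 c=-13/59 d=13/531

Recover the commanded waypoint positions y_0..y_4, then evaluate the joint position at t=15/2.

y_0 = S_0(0) = a_0 = 5
y_1 = S_1(0) = a_1 = 2
y_2 = S_2(0) = a_2 = -4
y_3 = S_3(0) = a_3 = -2
y_4 = S_3(3) = 1
t_q=15/2 is in segment 2 (τ=3/2); S_2(τ)=-1297/472

y_0=5 y_1=2 y_2=-4 y_3=-2 y_4=1
S(15/2) = -1297/472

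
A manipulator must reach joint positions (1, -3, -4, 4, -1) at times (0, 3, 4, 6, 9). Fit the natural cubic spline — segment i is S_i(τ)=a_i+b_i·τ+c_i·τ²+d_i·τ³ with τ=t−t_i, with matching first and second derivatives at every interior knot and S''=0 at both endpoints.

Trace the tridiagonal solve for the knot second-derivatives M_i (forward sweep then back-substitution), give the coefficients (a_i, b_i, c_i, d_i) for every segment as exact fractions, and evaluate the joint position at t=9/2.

Δ: Δ0=-4/3, Δ1=-1, Δ2=4, Δ3=-5/3
row 1: diag=8, rhs=2; c'=1/8, d'=1/4
row 2: denom=6−1·1/8=47/8; d'=(30−1·1/4)/(47/8)=238/47
row 3: denom=10−2·16/47=438/47; d'=(-34−2·238/47)/(438/47)=-1037/219
back: M3=-1037/219
back: M2=238/47−16/47·-1037/219=1462/219
back: M1=1/4−1/8·1462/219=-128/219
M: M0=0, M1=-128/219, M2=1462/219, M3=-1037/219, M4=0
seg 0: a=1, c=M0/2=0, d=(M1−M0)/(6·3)=-64/1971, b=Δ0−h0·(2M0+M1)/6=-76/73
seg 1: a=-3, c=M1/2=-64/219, d=(M2−M1)/(6·1)=265/219, b=Δ1−h1·(2M1+M2)/6=-140/73
seg 2: a=-4, c=M2/2=731/219, d=(M3−M2)/(6·2)=-833/876, b=Δ2−h2·(2M2+M3)/6=247/219
seg 3: a=4, c=M3/2=-1037/438, d=(M4−M3)/(6·3)=1037/3942, b=Δ3−h3·(2M3+M4)/6=224/73
t_q=9/2 → seg 2, τ=1/2; S=-4+247/219·τ+731/219·τ²+-833/876·τ³=-6355/2336

  seg 0: a=1 b=-76/73 c=0 d=-64/1971
  seg 1: a=-3 b=-140/73 c=-64/219 d=265/219
  seg 2: a=-4 b=247/219 c=731/219 d=-833/876
  seg 3: a=4 b=224/73 c=-1037/438 d=1037/3942
S(9/2) = -6355/2336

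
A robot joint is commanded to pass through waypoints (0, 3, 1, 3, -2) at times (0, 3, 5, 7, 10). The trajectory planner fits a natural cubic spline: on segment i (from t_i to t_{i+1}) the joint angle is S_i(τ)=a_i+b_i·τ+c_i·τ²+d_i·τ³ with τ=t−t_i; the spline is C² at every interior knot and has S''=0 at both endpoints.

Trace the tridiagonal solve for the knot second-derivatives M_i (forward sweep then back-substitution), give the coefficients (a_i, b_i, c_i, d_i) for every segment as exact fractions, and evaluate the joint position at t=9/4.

Δ: Δ0=1, Δ1=-1, Δ2=1, Δ3=-5/3
row 1: diag=10, rhs=-12; c'=1/5, d'=-6/5
row 2: denom=8−2·1/5=38/5; d'=(12−2·-6/5)/(38/5)=36/19
row 3: denom=10−2·5/19=180/19; d'=(-16−2·36/19)/(180/19)=-94/45
back: M3=-94/45
back: M2=36/19−5/19·-94/45=22/9
back: M1=-6/5−1/5·22/9=-76/45
M: M0=0, M1=-76/45, M2=22/9, M3=-94/45, M4=0
seg 0: a=0, c=M0/2=0, d=(M1−M0)/(6·3)=-38/405, b=Δ0−h0·(2M0+M1)/6=83/45
seg 1: a=3, c=M1/2=-38/45, d=(M2−M1)/(6·2)=31/90, b=Δ1−h1·(2M1+M2)/6=-31/45
seg 2: a=1, c=M2/2=11/9, d=(M3−M2)/(6·2)=-17/45, b=Δ2−h2·(2M2+M3)/6=1/15
seg 3: a=3, c=M3/2=-47/45, d=(M4−M3)/(6·3)=47/405, b=Δ3−h3·(2M3+M4)/6=19/45
t_q=9/4 → seg 0, τ=9/4; S=0+83/45·τ+0·τ²+-38/405·τ³=493/160

  seg 0: a=0 b=83/45 c=0 d=-38/405
  seg 1: a=3 b=-31/45 c=-38/45 d=31/90
  seg 2: a=1 b=1/15 c=11/9 d=-17/45
  seg 3: a=3 b=19/45 c=-47/45 d=47/405
S(9/4) = 493/160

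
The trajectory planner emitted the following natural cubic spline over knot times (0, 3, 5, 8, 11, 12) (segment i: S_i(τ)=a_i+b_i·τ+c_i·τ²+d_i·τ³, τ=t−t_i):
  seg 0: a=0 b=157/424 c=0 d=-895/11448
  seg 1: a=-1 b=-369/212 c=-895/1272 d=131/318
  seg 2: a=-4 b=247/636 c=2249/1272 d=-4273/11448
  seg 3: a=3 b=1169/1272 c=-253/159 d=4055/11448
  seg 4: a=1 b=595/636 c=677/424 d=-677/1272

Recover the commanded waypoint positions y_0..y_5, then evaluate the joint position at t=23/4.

y_0=0 y_1=-1 y_2=-4 y_3=3 y_4=1 y_5=3
S(23/4) = -77925/27136

y_0 = S_0(0) = a_0 = 0
y_1 = S_1(0) = a_1 = -1
y_2 = S_2(0) = a_2 = -4
y_3 = S_3(0) = a_3 = 3
y_4 = S_4(0) = a_4 = 1
y_5 = S_4(1) = 3
t_q=23/4 is in segment 2 (τ=3/4); S_2(τ)=-77925/27136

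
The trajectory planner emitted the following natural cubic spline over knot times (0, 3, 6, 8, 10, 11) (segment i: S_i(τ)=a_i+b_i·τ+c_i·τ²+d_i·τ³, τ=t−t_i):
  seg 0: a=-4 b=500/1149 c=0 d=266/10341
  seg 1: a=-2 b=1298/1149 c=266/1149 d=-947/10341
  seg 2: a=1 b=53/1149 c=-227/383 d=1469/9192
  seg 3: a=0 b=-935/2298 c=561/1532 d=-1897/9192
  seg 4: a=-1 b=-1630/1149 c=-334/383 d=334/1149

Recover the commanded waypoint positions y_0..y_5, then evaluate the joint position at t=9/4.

y_0=-4 y_1=-2 y_2=1 y_3=0 y_4=-1 y_5=-3
S(9/4) = -33433/12256

y_0 = S_0(0) = a_0 = -4
y_1 = S_1(0) = a_1 = -2
y_2 = S_2(0) = a_2 = 1
y_3 = S_3(0) = a_3 = 0
y_4 = S_4(0) = a_4 = -1
y_5 = S_4(1) = -3
t_q=9/4 is in segment 0 (τ=9/4); S_0(τ)=-33433/12256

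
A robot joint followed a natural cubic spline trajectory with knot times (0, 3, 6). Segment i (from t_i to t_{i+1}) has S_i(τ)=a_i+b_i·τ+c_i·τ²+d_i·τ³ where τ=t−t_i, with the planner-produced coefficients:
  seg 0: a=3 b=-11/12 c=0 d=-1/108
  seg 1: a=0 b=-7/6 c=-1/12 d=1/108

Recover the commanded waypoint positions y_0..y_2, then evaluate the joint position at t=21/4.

y_0=3 y_1=0 y_2=-4
S(21/4) = -753/256

y_0 = S_0(0) = a_0 = 3
y_1 = S_1(0) = a_1 = 0
y_2 = S_1(3) = -4
t_q=21/4 is in segment 1 (τ=9/4); S_1(τ)=-753/256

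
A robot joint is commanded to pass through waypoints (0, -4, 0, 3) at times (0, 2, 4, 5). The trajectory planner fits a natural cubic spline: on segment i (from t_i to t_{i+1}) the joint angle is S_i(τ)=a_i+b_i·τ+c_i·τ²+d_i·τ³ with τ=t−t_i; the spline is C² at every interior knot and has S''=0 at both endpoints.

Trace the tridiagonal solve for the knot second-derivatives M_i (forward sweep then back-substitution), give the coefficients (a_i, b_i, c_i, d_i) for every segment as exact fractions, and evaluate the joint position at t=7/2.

  seg 0: a=0 b=-3 c=0 d=1/4
  seg 1: a=-4 b=0 c=3/2 d=-1/4
  seg 2: a=0 b=3 c=0 d=0
S(7/2) = -47/32

Δ: Δ0=-2, Δ1=2, Δ2=3
row 1: diag=8, rhs=24; c'=1/4, d'=3
row 2: denom=6−2·1/4=11/2; d'=(6−2·3)/(11/2)=0
back: M2=0
back: M1=3−1/4·0=3
M: M0=0, M1=3, M2=0, M3=0
seg 0: a=0, c=M0/2=0, d=(M1−M0)/(6·2)=1/4, b=Δ0−h0·(2M0+M1)/6=-3
seg 1: a=-4, c=M1/2=3/2, d=(M2−M1)/(6·2)=-1/4, b=Δ1−h1·(2M1+M2)/6=0
seg 2: a=0, c=M2/2=0, d=(M3−M2)/(6·1)=0, b=Δ2−h2·(2M2+M3)/6=3
t_q=7/2 → seg 1, τ=3/2; S=-4+0·τ+3/2·τ²+-1/4·τ³=-47/32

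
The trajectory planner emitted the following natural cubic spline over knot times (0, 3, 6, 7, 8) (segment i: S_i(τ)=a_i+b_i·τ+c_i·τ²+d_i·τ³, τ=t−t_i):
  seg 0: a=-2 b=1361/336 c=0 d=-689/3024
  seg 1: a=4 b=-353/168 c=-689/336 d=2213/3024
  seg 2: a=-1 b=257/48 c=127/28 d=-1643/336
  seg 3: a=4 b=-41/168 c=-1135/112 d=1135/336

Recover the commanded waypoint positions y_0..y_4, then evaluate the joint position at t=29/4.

y_0=-2 y_1=4 y_2=-1 y_3=4 y_4=-3
S(29/4) = 3439/1024

y_0 = S_0(0) = a_0 = -2
y_1 = S_1(0) = a_1 = 4
y_2 = S_2(0) = a_2 = -1
y_3 = S_3(0) = a_3 = 4
y_4 = S_3(1) = -3
t_q=29/4 is in segment 3 (τ=1/4); S_3(τ)=3439/1024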